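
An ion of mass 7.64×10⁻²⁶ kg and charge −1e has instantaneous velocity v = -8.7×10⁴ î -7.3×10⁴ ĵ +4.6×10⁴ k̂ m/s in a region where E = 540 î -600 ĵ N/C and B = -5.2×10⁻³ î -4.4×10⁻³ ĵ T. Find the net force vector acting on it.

F ≈ (-1.19×10⁻¹⁶, 1.34×10⁻¹⁶, -5.13×10⁻¹⁹) N

v×B = (202, -239, 3.20) N/C.
E + v×B = (742, -839, 3.20) N/C.
F = q(E + v×B) = (−1.602×10⁻¹⁹ C)·(742, -839, 3.20) = (-1.19×10⁻¹⁶, 1.34×10⁻¹⁶, -5.13×10⁻¹⁹) N.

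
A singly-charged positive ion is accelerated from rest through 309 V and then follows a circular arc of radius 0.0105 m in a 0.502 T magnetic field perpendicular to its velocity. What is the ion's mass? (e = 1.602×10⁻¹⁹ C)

m ≈ 7.20×10⁻²⁷ kg

Combine |q|V = ½mv² and r = mv/(|q|B): eliminate v to get m = qB²r²/(2V).
m = (1.602×10⁻¹⁹)(0.502)²(0.0105)²/(2·309) ≈ 7.20×10⁻²⁷ kg.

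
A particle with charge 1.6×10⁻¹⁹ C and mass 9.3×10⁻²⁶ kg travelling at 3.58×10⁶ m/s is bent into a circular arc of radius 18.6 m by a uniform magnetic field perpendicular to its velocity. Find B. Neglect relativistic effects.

From |q|vB = mv²/r, B = mv/(|q|r).
B = (9.3×10⁻²⁶)(3.58×10⁶)/((1.6×10⁻¹⁹)(18.6)) ≈ 0.112 T.

B ≈ 0.112 T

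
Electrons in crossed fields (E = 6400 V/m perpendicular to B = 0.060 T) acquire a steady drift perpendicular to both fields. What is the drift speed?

The steady drift has the magnetic force balancing the electric force, so v_d = E/B.
v_d = 6400/0.060 = 1.1×10⁵ m/s.

v_d ≈ 1.1×10⁵ m/s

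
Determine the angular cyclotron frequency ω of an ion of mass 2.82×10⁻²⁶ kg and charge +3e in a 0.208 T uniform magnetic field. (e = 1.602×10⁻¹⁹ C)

ω ≈ 3.54×10⁶ rad/s

ω = |q|B/m.
ω = (4.806×10⁻¹⁹)(0.208)/2.82×10⁻²⁶ ≈ 3.54×10⁶ rad/s.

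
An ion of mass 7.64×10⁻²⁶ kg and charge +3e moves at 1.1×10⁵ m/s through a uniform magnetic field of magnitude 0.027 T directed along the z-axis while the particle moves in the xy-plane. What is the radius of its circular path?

The magnetic force provides the centripetal force: |q|vB = mv²/r.
r = mv/(|q|B) = (7.64×10⁻²⁶)(1.1×10⁵)/((4.806×10⁻¹⁹)(0.027)) ≈ 0.65 m.

r ≈ 0.65 m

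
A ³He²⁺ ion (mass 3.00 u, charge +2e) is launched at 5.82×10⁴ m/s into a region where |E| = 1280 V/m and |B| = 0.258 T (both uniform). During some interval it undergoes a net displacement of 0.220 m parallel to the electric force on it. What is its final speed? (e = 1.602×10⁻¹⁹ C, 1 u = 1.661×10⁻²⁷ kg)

B does no work; ΔKE = |q|E d.
½mv_f² = ½mv₀² + |q|Ed = ½(4.983×10⁻²⁷)(5.82×10⁴)² + (3.204×10⁻¹⁹)(1280)(0.220) ≈ 8.439×10⁻¹⁸ J + 9.022×10⁻¹⁷ J ≈ 9.866×10⁻¹⁷ J.
v_f = √(2·9.866×10⁻¹⁷/4.983×10⁻²⁷) ≈ 1.99×10⁵ m/s.

v_f ≈ 1.99×10⁵ m/s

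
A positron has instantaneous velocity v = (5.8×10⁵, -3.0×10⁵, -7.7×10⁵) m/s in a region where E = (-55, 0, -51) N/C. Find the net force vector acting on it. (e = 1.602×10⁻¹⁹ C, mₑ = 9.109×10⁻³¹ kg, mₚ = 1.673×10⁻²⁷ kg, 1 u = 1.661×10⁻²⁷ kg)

Only an electric field acts, so F = qE = (1.602×10⁻¹⁹ C)·(-55.0, 0, -51.0) = (-8.81×10⁻¹⁸, 0, -8.17×10⁻¹⁸) N.

F ≈ (-8.81×10⁻¹⁸, 0, -8.17×10⁻¹⁸) N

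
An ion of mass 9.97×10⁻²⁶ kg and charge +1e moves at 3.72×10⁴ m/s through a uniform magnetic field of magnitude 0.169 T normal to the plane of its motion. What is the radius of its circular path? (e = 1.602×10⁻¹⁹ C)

The magnetic force provides the centripetal force: |q|vB = mv²/r.
r = mv/(|q|B) = (9.97×10⁻²⁶)(3.72×10⁴)/((1.602×10⁻¹⁹)(0.169)) ≈ 0.137 m.

r ≈ 0.137 m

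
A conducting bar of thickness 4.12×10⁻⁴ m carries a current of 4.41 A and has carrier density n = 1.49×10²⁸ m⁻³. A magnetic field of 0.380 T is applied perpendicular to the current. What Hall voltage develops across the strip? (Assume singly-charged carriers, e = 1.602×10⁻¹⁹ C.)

V_H = IB/(n e t).
V_H = (4.41)(0.380)/((1.49×10²⁸)(1.602×10⁻¹⁹)(4.12×10⁻⁴)) ≈ 1.70×10⁻⁶ V.

V_H ≈ 1.70×10⁻⁶ V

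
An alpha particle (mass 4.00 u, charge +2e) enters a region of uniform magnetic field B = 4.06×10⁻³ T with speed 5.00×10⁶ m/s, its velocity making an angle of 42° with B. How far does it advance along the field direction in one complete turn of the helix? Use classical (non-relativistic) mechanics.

v∥ = v cosθ = 5.00×10⁶·cos42° ≈ 3.716×10⁶ m/s.
T = 2πm/(|q|B) = 2π(6.644×10⁻²⁷)/((3.204×10⁻¹⁹)(4.06×10⁻³)) ≈ 3.209×10⁻⁵ s.
pitch = v∥ T = (3.716×10⁶)(3.209×10⁻⁵) ≈ 119 m.

p ≈ 119 m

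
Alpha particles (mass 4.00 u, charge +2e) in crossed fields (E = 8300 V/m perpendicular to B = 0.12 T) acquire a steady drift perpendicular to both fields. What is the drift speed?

The steady drift has the magnetic force balancing the electric force, so v_d = E/B.
v_d = 8300/0.12 = 6.9×10⁴ m/s.

v_d ≈ 6.9×10⁴ m/s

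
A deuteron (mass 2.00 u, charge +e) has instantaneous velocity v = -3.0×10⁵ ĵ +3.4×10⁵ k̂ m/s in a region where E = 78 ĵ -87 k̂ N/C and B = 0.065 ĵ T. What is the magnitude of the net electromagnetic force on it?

|F| ≈ 3.54×10⁻¹⁵ N

v×B = (-2.21×10⁴, 0, 0) N/C.
E + v×B = (-2.21×10⁴, 78.0, -87.0) N/C.
F = q(E + v×B) = (1.602×10⁻¹⁹ C)·(-2.21×10⁴, 78.0, -87.0) = (-3.54×10⁻¹⁵, 1.25×10⁻¹⁷, -1.39×10⁻¹⁷) N.
|F| = 3.54×10⁻¹⁵ N.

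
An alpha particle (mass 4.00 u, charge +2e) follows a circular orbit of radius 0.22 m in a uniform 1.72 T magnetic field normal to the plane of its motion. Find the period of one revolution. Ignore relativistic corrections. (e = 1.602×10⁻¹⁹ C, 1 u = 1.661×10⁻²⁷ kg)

T ≈ 7.58×10⁻⁸ s

The cyclotron period depends only on m, q, B: T = 2πm/(|q|B).
T = 2π(6.644×10⁻²⁷)/((3.204×10⁻¹⁹)(1.72)) ≈ 7.58×10⁻⁸ s.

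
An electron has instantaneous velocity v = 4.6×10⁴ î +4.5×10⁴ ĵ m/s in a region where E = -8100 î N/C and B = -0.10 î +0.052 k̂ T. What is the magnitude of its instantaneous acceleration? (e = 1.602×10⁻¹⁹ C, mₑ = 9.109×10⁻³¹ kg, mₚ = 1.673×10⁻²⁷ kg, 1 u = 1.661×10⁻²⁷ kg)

|a| ≈ 1.35×10¹⁵ m/s²

v×B = (2340, -2390, 4500) N/C.
E + v×B = (-5760, -2390, 4500) N/C.
F = q(E + v×B) = (−1.602×10⁻¹⁹ C)·(-5760, -2390, 4500) = (9.23×10⁻¹⁶, 3.83×10⁻¹⁶, -7.21×10⁻¹⁶) N.
|a| = |F|/m = 1.232×10⁻¹⁵/9.109×10⁻³¹ ≈ 1.35×10¹⁵ m/s².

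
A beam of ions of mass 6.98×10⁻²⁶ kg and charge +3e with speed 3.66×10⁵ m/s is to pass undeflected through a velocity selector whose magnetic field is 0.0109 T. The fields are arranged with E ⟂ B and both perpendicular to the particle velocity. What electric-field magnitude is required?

E = 3990 V/m

For straight-line motion qE = qvB, so E = vB.
E = 3.66×10⁵ × 0.0109 = 3990 V/m.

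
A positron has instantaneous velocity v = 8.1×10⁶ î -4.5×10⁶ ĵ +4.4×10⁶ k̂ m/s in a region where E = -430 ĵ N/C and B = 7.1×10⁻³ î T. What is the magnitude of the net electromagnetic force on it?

v×B = (0, 3.12×10⁴, 3.20×10⁴) N/C.
E + v×B = (0, 3.08×10⁴, 3.20×10⁴) N/C.
F = q(E + v×B) = (1.602×10⁻¹⁹ C)·(0, 3.08×10⁴, 3.20×10⁴) = (0, 4.94×10⁻¹⁵, 5.12×10⁻¹⁵) N.
|F| = 7.11×10⁻¹⁵ N.

|F| ≈ 7.11×10⁻¹⁵ N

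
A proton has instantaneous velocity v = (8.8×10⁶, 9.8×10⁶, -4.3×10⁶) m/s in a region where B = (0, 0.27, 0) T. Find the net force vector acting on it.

F ≈ (1.86×10⁻¹³, 0, 3.81×10⁻¹³) N

v×B = (1.16×10⁶, 0, 2.38×10⁶) N/C.
F = q v×B = (1.602×10⁻¹⁹ C)·(1.16×10⁶, 0, 2.38×10⁶) = (1.86×10⁻¹³, 0, 3.81×10⁻¹³) N.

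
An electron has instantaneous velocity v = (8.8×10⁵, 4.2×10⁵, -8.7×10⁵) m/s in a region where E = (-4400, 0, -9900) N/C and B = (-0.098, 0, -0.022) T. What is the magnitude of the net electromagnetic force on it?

|F| ≈ 1.76×10⁻¹⁴ N

v×B = (-9240, 1.05×10⁵, 4.12×10⁴) N/C.
E + v×B = (-1.36×10⁴, 1.05×10⁵, 3.13×10⁴) N/C.
F = q(E + v×B) = (−1.602×10⁻¹⁹ C)·(-1.36×10⁴, 1.05×10⁵, 3.13×10⁴) = (2.19×10⁻¹⁵, -1.68×10⁻¹⁴, -5.01×10⁻¹⁵) N.
|F| = 1.76×10⁻¹⁴ N.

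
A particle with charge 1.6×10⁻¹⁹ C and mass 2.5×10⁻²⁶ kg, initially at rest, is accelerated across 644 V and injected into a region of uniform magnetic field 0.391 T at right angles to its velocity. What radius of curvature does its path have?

Acceleration: |q|V = ½mv² ⇒ v = √(2|q|V/m) = √(2·1.6×10⁻¹⁹·644/2.5×10⁻²⁶) ≈ 9.079×10⁴ m/s.
In the field: r = mv/(|q|B) = (2.5×10⁻²⁶)(9.079×10⁴)/((1.6×10⁻¹⁹)(0.391)) ≈ 0.0363 m.

r ≈ 0.0363 m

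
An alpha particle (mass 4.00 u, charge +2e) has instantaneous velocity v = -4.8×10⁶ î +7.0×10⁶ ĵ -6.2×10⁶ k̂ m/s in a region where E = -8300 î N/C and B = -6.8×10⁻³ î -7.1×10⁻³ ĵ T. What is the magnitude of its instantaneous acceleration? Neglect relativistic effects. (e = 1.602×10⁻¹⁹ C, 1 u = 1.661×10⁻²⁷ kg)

v×B = (-4.40×10⁴, 4.22×10⁴, 8.17×10⁴) N/C.
E + v×B = (-5.23×10⁴, 4.22×10⁴, 8.17×10⁴) N/C.
F = q(E + v×B) = (3.204×10⁻¹⁹ C)·(-5.23×10⁴, 4.22×10⁴, 8.17×10⁴) = (-1.68×10⁻¹⁴, 1.35×10⁻¹⁴, 2.62×10⁻¹⁴) N.
|a| = |F|/m = 3.389×10⁻¹⁴/6.644×10⁻²⁷ ≈ 5.10×10¹² m/s².

|a| ≈ 5.10×10¹² m/s²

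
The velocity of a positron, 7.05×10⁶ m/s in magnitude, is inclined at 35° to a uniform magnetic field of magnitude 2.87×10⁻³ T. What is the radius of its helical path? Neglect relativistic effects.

r ≈ 8.01×10⁻³ m

v⊥ = v sinθ = 7.05×10⁶·sin35° ≈ 4.044×10⁶ m/s.
r = m v⊥/(|q|B) = (9.109×10⁻³¹)(4.044×10⁶)/((1.602×10⁻¹⁹)(2.87×10⁻³)) ≈ 8.01×10⁻³ m.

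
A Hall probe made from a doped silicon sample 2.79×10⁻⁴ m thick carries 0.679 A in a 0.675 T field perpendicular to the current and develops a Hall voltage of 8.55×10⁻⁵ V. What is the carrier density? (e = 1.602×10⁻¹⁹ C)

From V_H = IB/(n e t), n = IB/(V_H e t).
n = (0.679)(0.675)/((8.55×10⁻⁵)(1.602×10⁻¹⁹)(2.79×10⁻⁴)) ≈ 1.20×10²⁶ m⁻³.

n ≈ 1.20×10²⁶ m⁻³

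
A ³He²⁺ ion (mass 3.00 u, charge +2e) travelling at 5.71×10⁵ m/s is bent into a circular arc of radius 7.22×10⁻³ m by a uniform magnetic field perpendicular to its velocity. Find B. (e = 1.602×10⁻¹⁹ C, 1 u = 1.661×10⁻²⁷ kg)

From |q|vB = mv²/r, B = mv/(|q|r).
B = (4.983×10⁻²⁷)(5.71×10⁵)/((3.204×10⁻¹⁹)(7.22×10⁻³)) ≈ 1.23 T.

B ≈ 1.23 T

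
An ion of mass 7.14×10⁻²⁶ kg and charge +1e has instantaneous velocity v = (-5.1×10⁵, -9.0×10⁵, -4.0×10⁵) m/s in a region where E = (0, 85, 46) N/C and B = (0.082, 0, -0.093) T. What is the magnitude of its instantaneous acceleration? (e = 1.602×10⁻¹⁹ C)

v×B = (8.37×10⁴, -8.02×10⁴, 7.38×10⁴) N/C.
E + v×B = (8.37×10⁴, -8.01×10⁴, 7.38×10⁴) N/C.
F = q(E + v×B) = (1.602×10⁻¹⁹ C)·(8.37×10⁴, -8.01×10⁴, 7.38×10⁴) = (1.34×10⁻¹⁴, -1.28×10⁻¹⁴, 1.18×10⁻¹⁴) N.
|a| = |F|/m = 2.201×10⁻¹⁴/7.14×10⁻²⁶ ≈ 3.08×10¹¹ m/s².

|a| ≈ 3.08×10¹¹ m/s²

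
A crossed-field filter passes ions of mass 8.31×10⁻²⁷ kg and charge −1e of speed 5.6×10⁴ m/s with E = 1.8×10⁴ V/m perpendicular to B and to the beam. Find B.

B = 0.32 T

Balance of forces in the selector: qE = qvB ⇒ B = E/v.
B = 1.8×10⁴/5.6×10⁴ = 0.32 T.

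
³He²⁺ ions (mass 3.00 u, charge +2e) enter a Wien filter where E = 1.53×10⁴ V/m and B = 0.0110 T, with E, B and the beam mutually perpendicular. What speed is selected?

Straight-line motion ⇒ electric and magnetic forces cancel, so E = vB.
v = E/B = 1.53×10⁴/0.0110 = 1.39×10⁶ m/s.

v = 1.39×10⁶ m/s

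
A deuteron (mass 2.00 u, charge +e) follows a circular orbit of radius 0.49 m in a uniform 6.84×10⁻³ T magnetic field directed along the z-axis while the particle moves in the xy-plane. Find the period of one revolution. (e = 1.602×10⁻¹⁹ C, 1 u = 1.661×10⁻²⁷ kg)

The cyclotron period depends only on m, q, B: T = 2πm/(|q|B).
T = 2π(3.322×10⁻²⁷)/((1.602×10⁻¹⁹)(6.84×10⁻³)) ≈ 1.90×10⁻⁵ s.

T ≈ 1.90×10⁻⁵ s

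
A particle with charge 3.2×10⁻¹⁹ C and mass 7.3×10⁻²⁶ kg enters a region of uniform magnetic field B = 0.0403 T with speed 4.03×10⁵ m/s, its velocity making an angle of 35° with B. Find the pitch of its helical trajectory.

p ≈ 11.7 m

v∥ = v cosθ = 4.03×10⁵·cos35° ≈ 3.301×10⁵ m/s.
T = 2πm/(|q|B) = 2π(7.3×10⁻²⁶)/((3.2×10⁻¹⁹)(0.0403)) ≈ 3.557×10⁻⁵ s.
pitch = v∥ T = (3.301×10⁵)(3.557×10⁻⁵) ≈ 11.7 m.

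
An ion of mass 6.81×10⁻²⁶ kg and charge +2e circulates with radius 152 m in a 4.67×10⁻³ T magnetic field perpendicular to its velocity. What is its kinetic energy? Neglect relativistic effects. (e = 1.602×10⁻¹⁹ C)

v = |q|Br/m, then KE = ½mv² = (qBr)²/(2m).
v = (3.204×10⁻¹⁹)(4.67×10⁻³)(152)/6.81×10⁻²⁶ ≈ 3.340×10⁶ m/s.
KE = ½(6.81×10⁻²⁶)(3.340×10⁶)² ≈ 3.80×10⁻¹³ J = 2.37×10⁶ eV.

KE ≈ 2.37×10⁶ eV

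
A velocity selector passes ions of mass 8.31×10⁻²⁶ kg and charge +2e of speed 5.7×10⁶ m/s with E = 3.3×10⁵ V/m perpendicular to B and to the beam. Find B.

Balance of forces in the selector: qE = qvB ⇒ B = E/v.
B = 3.3×10⁵/5.7×10⁶ = 0.058 T.

B = 0.058 T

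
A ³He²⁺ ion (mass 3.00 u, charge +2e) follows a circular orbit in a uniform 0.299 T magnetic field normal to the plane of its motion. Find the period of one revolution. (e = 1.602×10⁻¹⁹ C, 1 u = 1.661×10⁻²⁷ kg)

T ≈ 3.27×10⁻⁷ s

The cyclotron period depends only on m, q, B: T = 2πm/(|q|B).
T = 2π(4.983×10⁻²⁷)/((3.204×10⁻¹⁹)(0.299)) ≈ 3.27×10⁻⁷ s.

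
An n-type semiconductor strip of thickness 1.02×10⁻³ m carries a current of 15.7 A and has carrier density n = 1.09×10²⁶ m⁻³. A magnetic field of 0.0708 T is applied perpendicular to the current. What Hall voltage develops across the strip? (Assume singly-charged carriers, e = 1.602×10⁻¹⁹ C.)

V_H = IB/(n e t).
V_H = (15.7)(0.0708)/((1.09×10²⁶)(1.602×10⁻¹⁹)(1.02×10⁻³)) ≈ 6.24×10⁻⁵ V.

V_H ≈ 6.24×10⁻⁵ V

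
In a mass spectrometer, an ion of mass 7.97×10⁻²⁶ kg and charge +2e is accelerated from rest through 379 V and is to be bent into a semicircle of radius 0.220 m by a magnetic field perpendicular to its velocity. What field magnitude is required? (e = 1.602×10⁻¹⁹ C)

v = √(2|q|V/m) = √(2·3.204×10⁻¹⁹·379/7.97×10⁻²⁶) ≈ 5.520×10⁴ m/s.
B = mv/(|q|r) = (7.97×10⁻²⁶)(5.520×10⁴)/((3.204×10⁻¹⁹)(0.220)) ≈ 0.0624 T.

B ≈ 0.0624 T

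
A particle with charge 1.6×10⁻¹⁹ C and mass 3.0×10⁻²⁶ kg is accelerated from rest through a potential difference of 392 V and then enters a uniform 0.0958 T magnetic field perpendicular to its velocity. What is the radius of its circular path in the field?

Acceleration: |q|V = ½mv² ⇒ v = √(2|q|V/m) = √(2·1.6×10⁻¹⁹·392/3.0×10⁻²⁶) ≈ 6.466×10⁴ m/s.
In the field: r = mv/(|q|B) = (3.0×10⁻²⁶)(6.466×10⁴)/((1.6×10⁻¹⁹)(0.0958)) ≈ 0.127 m.

r ≈ 0.127 m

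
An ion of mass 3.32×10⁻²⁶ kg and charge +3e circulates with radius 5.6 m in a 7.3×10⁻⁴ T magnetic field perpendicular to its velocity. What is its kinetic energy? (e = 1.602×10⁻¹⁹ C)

KE ≈ 360 eV

v = |q|Br/m, then KE = ½mv² = (qBr)²/(2m).
v = (4.806×10⁻¹⁹)(7.3×10⁻⁴)(5.6)/3.32×10⁻²⁶ ≈ 5.918×10⁴ m/s.
KE = ½(3.32×10⁻²⁶)(5.918×10⁴)² ≈ 5.8×10⁻¹⁷ J = 360 eV.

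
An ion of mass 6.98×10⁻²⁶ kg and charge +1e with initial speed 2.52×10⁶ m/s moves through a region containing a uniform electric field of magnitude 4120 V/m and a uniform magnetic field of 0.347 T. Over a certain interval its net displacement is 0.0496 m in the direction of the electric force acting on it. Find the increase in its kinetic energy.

ΔKE ≈ 3.27×10⁻¹⁷ J

The magnetic force is always ⟂ v and does no work; only the electric force changes KE.
ΔKE = F_E · d = |q|E d = (1.602×10⁻¹⁹)(4120)(0.0496) ≈ 3.27×10⁻¹⁷ J.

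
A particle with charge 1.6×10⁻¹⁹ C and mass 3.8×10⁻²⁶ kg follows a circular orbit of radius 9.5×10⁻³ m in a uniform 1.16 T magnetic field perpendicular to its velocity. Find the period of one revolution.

T ≈ 1.29×10⁻⁶ s

The cyclotron period depends only on m, q, B: T = 2πm/(|q|B).
T = 2π(3.8×10⁻²⁶)/((1.6×10⁻¹⁹)(1.16)) ≈ 1.29×10⁻⁶ s.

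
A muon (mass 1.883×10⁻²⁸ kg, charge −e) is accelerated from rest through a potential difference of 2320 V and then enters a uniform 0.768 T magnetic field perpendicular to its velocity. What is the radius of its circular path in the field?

Acceleration: |q|V = ½mv² ⇒ v = √(2|q|V/m) = √(2·1.602×10⁻¹⁹·2320/1.883×10⁻²⁸) ≈ 1.987×10⁶ m/s.
In the field: r = mv/(|q|B) = (1.883×10⁻²⁸)(1.987×10⁶)/((1.602×10⁻¹⁹)(0.768)) ≈ 3.04×10⁻³ m.

r ≈ 3.04×10⁻³ m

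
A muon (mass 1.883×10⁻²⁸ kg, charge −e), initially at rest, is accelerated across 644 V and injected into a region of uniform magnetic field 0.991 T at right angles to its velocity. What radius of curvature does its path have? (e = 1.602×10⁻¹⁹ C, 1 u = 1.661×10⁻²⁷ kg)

Acceleration: |q|V = ½mv² ⇒ v = √(2|q|V/m) = √(2·1.602×10⁻¹⁹·644/1.883×10⁻²⁸) ≈ 1.047×10⁶ m/s.
In the field: r = mv/(|q|B) = (1.883×10⁻²⁸)(1.047×10⁶)/((1.602×10⁻¹⁹)(0.991)) ≈ 1.24×10⁻³ m.

r ≈ 1.24×10⁻³ m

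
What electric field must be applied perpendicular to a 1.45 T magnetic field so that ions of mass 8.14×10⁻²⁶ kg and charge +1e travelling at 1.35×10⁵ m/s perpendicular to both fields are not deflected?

For straight-line motion qE = qvB, so E = vB.
E = 1.35×10⁵ × 1.45 = 1.96×10⁵ V/m.

E = 1.96×10⁵ V/m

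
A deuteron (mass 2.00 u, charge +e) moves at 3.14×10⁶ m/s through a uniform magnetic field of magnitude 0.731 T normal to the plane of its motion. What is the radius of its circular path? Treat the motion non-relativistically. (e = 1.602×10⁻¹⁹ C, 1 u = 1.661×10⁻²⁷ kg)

r ≈ 0.0891 m

The magnetic force provides the centripetal force: |q|vB = mv²/r.
r = mv/(|q|B) = (3.322×10⁻²⁷)(3.14×10⁶)/((1.602×10⁻¹⁹)(0.731)) ≈ 0.0891 m.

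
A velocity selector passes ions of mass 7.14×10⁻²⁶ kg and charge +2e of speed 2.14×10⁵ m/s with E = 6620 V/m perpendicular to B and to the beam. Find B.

Balance of forces in the selector: qE = qvB ⇒ B = E/v.
B = 6620/2.14×10⁵ = 0.0309 T.

B = 0.0309 T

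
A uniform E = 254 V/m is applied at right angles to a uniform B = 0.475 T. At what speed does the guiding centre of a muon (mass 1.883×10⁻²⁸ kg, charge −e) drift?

v_d ≈ 535 m/s

In crossed fields the guiding centre drifts at v_d = |E×B|/B² = E/B, independent of charge and mass.
v_d = 254/0.475 = 535 m/s.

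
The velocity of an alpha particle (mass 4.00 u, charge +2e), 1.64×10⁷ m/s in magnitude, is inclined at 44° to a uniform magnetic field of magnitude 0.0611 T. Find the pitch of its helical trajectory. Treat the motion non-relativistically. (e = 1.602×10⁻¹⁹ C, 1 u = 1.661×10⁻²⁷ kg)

v∥ = v cosθ = 1.64×10⁷·cos44° ≈ 1.180×10⁷ m/s.
T = 2πm/(|q|B) = 2π(6.644×10⁻²⁷)/((3.204×10⁻¹⁹)(0.0611)) ≈ 2.132×10⁻⁶ s.
pitch = v∥ T = (1.180×10⁷)(2.132×10⁻⁶) ≈ 25.2 m.

p ≈ 25.2 m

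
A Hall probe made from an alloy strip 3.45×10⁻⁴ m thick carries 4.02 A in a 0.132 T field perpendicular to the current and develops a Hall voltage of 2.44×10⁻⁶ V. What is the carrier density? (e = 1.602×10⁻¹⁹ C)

n ≈ 3.93×10²⁷ m⁻³

From V_H = IB/(n e t), n = IB/(V_H e t).
n = (4.02)(0.132)/((2.44×10⁻⁶)(1.602×10⁻¹⁹)(3.45×10⁻⁴)) ≈ 3.93×10²⁷ m⁻³.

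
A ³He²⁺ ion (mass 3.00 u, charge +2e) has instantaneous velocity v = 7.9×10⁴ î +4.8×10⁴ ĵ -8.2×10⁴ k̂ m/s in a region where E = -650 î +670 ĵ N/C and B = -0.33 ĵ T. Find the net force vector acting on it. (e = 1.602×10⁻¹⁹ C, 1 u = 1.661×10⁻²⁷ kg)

F ≈ (-8.88×10⁻¹⁵, 2.15×10⁻¹⁶, -8.35×10⁻¹⁵) N

v×B = (-2.71×10⁴, 0, -2.61×10⁴) N/C.
E + v×B = (-2.77×10⁴, 670, -2.61×10⁴) N/C.
F = q(E + v×B) = (3.204×10⁻¹⁹ C)·(-2.77×10⁴, 670, -2.61×10⁴) = (-8.88×10⁻¹⁵, 2.15×10⁻¹⁶, -8.35×10⁻¹⁵) N.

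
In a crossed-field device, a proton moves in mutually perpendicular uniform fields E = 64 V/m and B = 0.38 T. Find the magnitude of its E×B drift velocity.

v_d ≈ 170 m/s

The E×B drift speed is v_d = E/B.
v_d = 64/0.38 = 170 m/s.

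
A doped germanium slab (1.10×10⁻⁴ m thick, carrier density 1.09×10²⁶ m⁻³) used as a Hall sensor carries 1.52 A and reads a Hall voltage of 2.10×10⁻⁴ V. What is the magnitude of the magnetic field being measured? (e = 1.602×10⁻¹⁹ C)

From V_H = IB/(n e t), B = V_H n e t / I.
B = (2.10×10⁻⁴)(1.09×10²⁶)(1.602×10⁻¹⁹)(1.10×10⁻⁴)/1.52 ≈ 0.265 T.

B ≈ 0.265 T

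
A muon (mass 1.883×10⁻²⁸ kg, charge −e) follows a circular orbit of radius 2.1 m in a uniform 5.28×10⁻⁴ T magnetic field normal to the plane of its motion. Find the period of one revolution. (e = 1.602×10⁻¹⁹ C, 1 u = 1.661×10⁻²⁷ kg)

The cyclotron period depends only on m, q, B: T = 2πm/(|q|B).
T = 2π(1.883×10⁻²⁸)/((1.602×10⁻¹⁹)(5.28×10⁻⁴)) ≈ 1.40×10⁻⁵ s.

T ≈ 1.40×10⁻⁵ s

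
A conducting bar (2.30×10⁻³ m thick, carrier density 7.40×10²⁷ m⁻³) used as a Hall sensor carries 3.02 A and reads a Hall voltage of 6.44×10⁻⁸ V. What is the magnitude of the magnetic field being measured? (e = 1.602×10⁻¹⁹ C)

B ≈ 0.0581 T

From V_H = IB/(n e t), B = V_H n e t / I.
B = (6.44×10⁻⁸)(7.40×10²⁷)(1.602×10⁻¹⁹)(2.30×10⁻³)/3.02 ≈ 0.0581 T.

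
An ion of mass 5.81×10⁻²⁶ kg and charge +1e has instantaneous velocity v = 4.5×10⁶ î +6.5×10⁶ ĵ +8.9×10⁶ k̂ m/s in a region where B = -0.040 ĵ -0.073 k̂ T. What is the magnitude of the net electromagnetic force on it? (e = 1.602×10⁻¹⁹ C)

v×B = (-1.18×10⁵, 3.28×10⁵, -1.80×10⁵) N/C.
F = q v×B = (1.602×10⁻¹⁹ C)·(-1.18×10⁵, 3.28×10⁵, -1.80×10⁵) = (-1.90×10⁻¹⁴, 5.26×10⁻¹⁴, -2.88×10⁻¹⁴) N.
|F| = 6.29×10⁻¹⁴ N.

|F| ≈ 6.29×10⁻¹⁴ N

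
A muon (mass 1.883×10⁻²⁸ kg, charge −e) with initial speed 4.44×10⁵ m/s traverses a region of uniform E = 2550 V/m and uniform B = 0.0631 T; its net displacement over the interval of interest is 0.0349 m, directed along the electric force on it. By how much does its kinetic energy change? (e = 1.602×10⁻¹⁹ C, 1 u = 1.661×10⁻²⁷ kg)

The magnetic force is always ⟂ v and does no work; only the electric force changes KE.
ΔKE = F_E · d = |q|E d = (1.602×10⁻¹⁹)(2550)(0.0349) ≈ 1.43×10⁻¹⁷ J.

ΔKE ≈ 1.43×10⁻¹⁷ J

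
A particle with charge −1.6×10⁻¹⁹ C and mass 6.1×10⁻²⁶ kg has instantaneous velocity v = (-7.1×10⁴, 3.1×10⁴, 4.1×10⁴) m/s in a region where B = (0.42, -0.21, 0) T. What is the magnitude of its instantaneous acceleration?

|a| ≈ 5.07×10¹⁰ m/s²

v×B = (8610, 1.72×10⁴, 1890) N/C.
F = q v×B = (−1.6×10⁻¹⁹ C)·(8610, 1.72×10⁴, 1890) = (-1.38×10⁻¹⁵, -2.76×10⁻¹⁵, -3.02×10⁻¹⁶) N.
|a| = |F|/m = 3.095×10⁻¹⁵/6.1×10⁻²⁶ ≈ 5.07×10¹⁰ m/s².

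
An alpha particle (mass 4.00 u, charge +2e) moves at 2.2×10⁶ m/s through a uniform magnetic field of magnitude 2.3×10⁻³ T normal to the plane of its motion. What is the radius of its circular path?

The magnetic force provides the centripetal force: |q|vB = mv²/r.
r = mv/(|q|B) = (6.644×10⁻²⁷)(2.2×10⁶)/((3.204×10⁻¹⁹)(2.3×10⁻³)) ≈ 20 m.

r ≈ 20 m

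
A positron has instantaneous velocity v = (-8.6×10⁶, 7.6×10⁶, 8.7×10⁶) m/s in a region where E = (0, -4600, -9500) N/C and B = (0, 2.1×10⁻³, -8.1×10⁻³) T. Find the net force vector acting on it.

v×B = (-7.98×10⁴, -6.97×10⁴, -1.81×10⁴) N/C.
E + v×B = (-7.98×10⁴, -7.43×10⁴, -2.76×10⁴) N/C.
F = q(E + v×B) = (1.602×10⁻¹⁹ C)·(-7.98×10⁴, -7.43×10⁴, -2.76×10⁴) = (-1.28×10⁻¹⁴, -1.19×10⁻¹⁴, -4.42×10⁻¹⁵) N.

F ≈ (-1.28×10⁻¹⁴, -1.19×10⁻¹⁴, -4.42×10⁻¹⁵) N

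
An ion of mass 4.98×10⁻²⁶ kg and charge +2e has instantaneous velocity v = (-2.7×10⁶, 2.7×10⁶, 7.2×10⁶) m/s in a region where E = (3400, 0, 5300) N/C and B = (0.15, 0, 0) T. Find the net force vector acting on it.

v×B = (0, 1.08×10⁶, -4.05×10⁵) N/C.
E + v×B = (3400, 1.08×10⁶, -4.00×10⁵) N/C.
F = q(E + v×B) = (3.204×10⁻¹⁹ C)·(3400, 1.08×10⁶, -4.00×10⁵) = (1.09×10⁻¹⁵, 3.46×10⁻¹³, -1.28×10⁻¹³) N.

F ≈ (1.09×10⁻¹⁵, 3.46×10⁻¹³, -1.28×10⁻¹³) N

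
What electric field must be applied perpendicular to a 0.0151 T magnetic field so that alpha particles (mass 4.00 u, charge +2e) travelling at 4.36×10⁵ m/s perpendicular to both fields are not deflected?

E = 6580 V/m

For straight-line motion qE = qvB, so E = vB.
E = 4.36×10⁵ × 0.0151 = 6580 V/m.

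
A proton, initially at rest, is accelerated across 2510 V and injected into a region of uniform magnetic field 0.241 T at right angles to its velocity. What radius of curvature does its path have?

Acceleration: |q|V = ½mv² ⇒ v = √(2|q|V/m) = √(2·1.602×10⁻¹⁹·2510/1.673×10⁻²⁷) ≈ 6.933×10⁵ m/s.
In the field: r = mv/(|q|B) = (1.673×10⁻²⁷)(6.933×10⁵)/((1.602×10⁻¹⁹)(0.241)) ≈ 0.0300 m.

r ≈ 0.0300 m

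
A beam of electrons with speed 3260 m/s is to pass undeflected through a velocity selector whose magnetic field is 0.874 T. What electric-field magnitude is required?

E = 2850 V/m

For straight-line motion qE = qvB, so E = vB.
E = 3260 × 0.874 = 2850 V/m.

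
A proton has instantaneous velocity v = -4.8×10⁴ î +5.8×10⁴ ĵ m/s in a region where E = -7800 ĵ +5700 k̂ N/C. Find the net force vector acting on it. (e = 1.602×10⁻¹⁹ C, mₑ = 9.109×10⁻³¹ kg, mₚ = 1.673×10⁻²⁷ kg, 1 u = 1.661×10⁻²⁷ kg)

Only an electric field acts, so F = qE = (1.602×10⁻¹⁹ C)·(0, -7800, 5700) = (0, -1.25×10⁻¹⁵, 9.13×10⁻¹⁶) N.

F ≈ (0, -1.25×10⁻¹⁵, 9.13×10⁻¹⁶) N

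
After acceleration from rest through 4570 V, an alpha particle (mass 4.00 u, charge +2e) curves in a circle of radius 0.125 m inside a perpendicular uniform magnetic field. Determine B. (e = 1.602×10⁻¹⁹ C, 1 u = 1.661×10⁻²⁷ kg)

B ≈ 0.110 T

v = √(2|q|V/m) = √(2·3.204×10⁻¹⁹·4570/6.644×10⁻²⁷) ≈ 6.639×10⁵ m/s.
B = mv/(|q|r) = (6.644×10⁻²⁷)(6.639×10⁵)/((3.204×10⁻¹⁹)(0.125)) ≈ 0.110 T.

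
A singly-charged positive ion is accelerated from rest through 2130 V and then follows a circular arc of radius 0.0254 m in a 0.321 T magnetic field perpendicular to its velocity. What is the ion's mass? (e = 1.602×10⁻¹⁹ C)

Combine |q|V = ½mv² and r = mv/(|q|B): eliminate v to get m = qB²r²/(2V).
m = (1.602×10⁻¹⁹)(0.321)²(0.0254)²/(2·2130) ≈ 2.50×10⁻²⁷ kg.

m ≈ 2.50×10⁻²⁷ kg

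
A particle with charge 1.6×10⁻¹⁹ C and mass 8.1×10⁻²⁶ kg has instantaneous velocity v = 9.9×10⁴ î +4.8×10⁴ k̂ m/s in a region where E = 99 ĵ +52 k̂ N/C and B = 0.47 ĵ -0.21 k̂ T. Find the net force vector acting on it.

F ≈ (-3.61×10⁻¹⁵, 3.34×10⁻¹⁵, 7.45×10⁻¹⁵) N

v×B = (-2.26×10⁴, 2.08×10⁴, 4.65×10⁴) N/C.
E + v×B = (-2.26×10⁴, 2.09×10⁴, 4.66×10⁴) N/C.
F = q(E + v×B) = (1.6×10⁻¹⁹ C)·(-2.26×10⁴, 2.09×10⁴, 4.66×10⁴) = (-3.61×10⁻¹⁵, 3.34×10⁻¹⁵, 7.45×10⁻¹⁵) N.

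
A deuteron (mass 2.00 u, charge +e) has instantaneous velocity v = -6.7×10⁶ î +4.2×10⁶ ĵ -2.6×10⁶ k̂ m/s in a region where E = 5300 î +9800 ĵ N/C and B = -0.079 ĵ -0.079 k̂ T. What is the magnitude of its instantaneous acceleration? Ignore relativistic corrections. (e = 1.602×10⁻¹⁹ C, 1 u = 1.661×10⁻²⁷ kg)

|a| ≈ 4.40×10¹³ m/s²

v×B = (-5.37×10⁵, -5.29×10⁵, 5.29×10⁵) N/C.
E + v×B = (-5.32×10⁵, -5.20×10⁵, 5.29×10⁵) N/C.
F = q(E + v×B) = (1.602×10⁻¹⁹ C)·(-5.32×10⁵, -5.20×10⁵, 5.29×10⁵) = (-8.52×10⁻¹⁴, -8.32×10⁻¹⁴, 8.48×10⁻¹⁴) N.
|a| = |F|/m = 1.462×10⁻¹³/3.322×10⁻²⁷ ≈ 4.40×10¹³ m/s².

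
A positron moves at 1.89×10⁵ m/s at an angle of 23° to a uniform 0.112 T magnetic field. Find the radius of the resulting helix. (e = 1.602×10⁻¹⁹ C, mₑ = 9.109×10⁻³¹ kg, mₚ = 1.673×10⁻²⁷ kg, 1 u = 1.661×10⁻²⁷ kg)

r ≈ 3.75×10⁻⁶ m

v⊥ = v sinθ = 1.89×10⁵·sin23° ≈ 7.385×10⁴ m/s.
r = m v⊥/(|q|B) = (9.109×10⁻³¹)(7.385×10⁴)/((1.602×10⁻¹⁹)(0.112)) ≈ 3.75×10⁻⁶ m.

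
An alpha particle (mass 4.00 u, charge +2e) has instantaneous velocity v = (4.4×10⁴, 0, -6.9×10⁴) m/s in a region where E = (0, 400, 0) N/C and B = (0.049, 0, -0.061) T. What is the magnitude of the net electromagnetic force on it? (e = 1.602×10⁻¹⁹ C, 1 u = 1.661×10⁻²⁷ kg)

|F| ≈ 9.52×10⁻¹⁷ N

v×B = (0, -697, 0) N/C.
E + v×B = (0, -297, 0) N/C.
F = q(E + v×B) = (3.204×10⁻¹⁹ C)·(0, -297, 0) = (0, -9.52×10⁻¹⁷, 0) N.
|F| = 9.52×10⁻¹⁷ N.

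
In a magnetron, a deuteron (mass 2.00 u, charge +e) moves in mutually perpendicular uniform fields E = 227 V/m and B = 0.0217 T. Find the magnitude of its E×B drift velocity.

v_d ≈ 1.05×10⁴ m/s

The E×B drift speed is v_d = E/B.
v_d = 227/0.0217 = 1.05×10⁴ m/s.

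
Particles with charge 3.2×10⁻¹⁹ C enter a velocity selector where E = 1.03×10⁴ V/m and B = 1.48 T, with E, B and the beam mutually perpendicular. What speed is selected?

For undeflected motion the electric and magnetic forces balance: qE = qvB.
v = E/B = 1.03×10⁴/1.48 = 6960 m/s.

v = 6960 m/s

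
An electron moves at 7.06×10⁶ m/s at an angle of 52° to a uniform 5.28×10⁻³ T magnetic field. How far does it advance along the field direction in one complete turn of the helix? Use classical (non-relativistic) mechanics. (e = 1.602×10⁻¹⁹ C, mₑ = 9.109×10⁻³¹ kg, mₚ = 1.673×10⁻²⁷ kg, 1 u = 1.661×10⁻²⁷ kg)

v∥ = v cosθ = 7.06×10⁶·cos52° ≈ 4.347×10⁶ m/s.
T = 2πm/(|q|B) = 2π(9.109×10⁻³¹)/((1.602×10⁻¹⁹)(5.28×10⁻³)) ≈ 6.766×10⁻⁹ s.
pitch = v∥ T = (4.347×10⁶)(6.766×10⁻⁹) ≈ 0.0294 m.

p ≈ 0.0294 m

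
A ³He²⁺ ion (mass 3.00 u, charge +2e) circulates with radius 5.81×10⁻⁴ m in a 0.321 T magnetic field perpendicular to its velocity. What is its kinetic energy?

v = |q|Br/m, then KE = ½mv² = (qBr)²/(2m).
v = (3.204×10⁻¹⁹)(0.321)(5.81×10⁻⁴)/4.983×10⁻²⁷ ≈ 1.199×10⁴ m/s.
KE = ½(4.983×10⁻²⁷)(1.199×10⁴)² ≈ 3.58×10⁻¹⁹ J = 2.24 eV.

KE ≈ 2.24 eV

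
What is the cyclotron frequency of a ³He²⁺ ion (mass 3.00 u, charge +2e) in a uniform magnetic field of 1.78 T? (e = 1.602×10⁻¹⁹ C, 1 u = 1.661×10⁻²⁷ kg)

f = |q|B/(2πm).
f = (3.204×10⁻¹⁹)(1.78)/(2π·4.983×10⁻²⁷) ≈ 1.82×10⁷ Hz.

f ≈ 1.82×10⁷ Hz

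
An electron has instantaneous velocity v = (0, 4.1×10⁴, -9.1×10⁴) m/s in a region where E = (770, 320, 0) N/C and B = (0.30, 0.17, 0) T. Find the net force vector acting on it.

F ≈ (-2.60×10⁻¹⁵, 4.32×10⁻¹⁵, 1.97×10⁻¹⁵) N

v×B = (1.55×10⁴, -2.73×10⁴, -1.23×10⁴) N/C.
E + v×B = (1.62×10⁴, -2.70×10⁴, -1.23×10⁴) N/C.
F = q(E + v×B) = (−1.602×10⁻¹⁹ C)·(1.62×10⁴, -2.70×10⁴, -1.23×10⁴) = (-2.60×10⁻¹⁵, 4.32×10⁻¹⁵, 1.97×10⁻¹⁵) N.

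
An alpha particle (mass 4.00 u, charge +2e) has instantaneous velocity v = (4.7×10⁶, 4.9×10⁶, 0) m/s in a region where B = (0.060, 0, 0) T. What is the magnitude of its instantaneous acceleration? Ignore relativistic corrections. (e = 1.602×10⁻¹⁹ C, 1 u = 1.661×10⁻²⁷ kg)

|a| ≈ 1.42×10¹³ m/s²

v×B = (0, 0, -2.94×10⁵) N/C.
F = q v×B = (3.204×10⁻¹⁹ C)·(0, 0, -2.94×10⁵) = (0, 0, -9.42×10⁻¹⁴) N.
|a| = |F|/m = 9.420×10⁻¹⁴/6.644×10⁻²⁷ ≈ 1.42×10¹³ m/s².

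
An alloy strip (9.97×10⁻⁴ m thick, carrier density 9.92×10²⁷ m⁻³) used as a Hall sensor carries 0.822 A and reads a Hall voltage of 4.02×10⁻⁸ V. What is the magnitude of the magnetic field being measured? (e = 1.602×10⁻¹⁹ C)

B ≈ 0.0775 T

From V_H = IB/(n e t), B = V_H n e t / I.
B = (4.02×10⁻⁸)(9.92×10²⁷)(1.602×10⁻¹⁹)(9.97×10⁻⁴)/0.822 ≈ 0.0775 T.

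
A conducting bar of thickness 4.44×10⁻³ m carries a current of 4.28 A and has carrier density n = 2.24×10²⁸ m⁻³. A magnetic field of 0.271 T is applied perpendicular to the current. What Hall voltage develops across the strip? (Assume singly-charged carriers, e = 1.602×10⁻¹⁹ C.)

V_H = IB/(n e t).
V_H = (4.28)(0.271)/((2.24×10²⁸)(1.602×10⁻¹⁹)(4.44×10⁻³)) ≈ 7.28×10⁻⁸ V.

V_H ≈ 7.28×10⁻⁸ V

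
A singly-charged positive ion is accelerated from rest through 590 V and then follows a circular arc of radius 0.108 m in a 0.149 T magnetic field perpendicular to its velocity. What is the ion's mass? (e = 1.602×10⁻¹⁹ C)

m ≈ 3.52×10⁻²⁶ kg

Combine |q|V = ½mv² and r = mv/(|q|B): eliminate v to get m = qB²r²/(2V).
m = (1.602×10⁻¹⁹)(0.149)²(0.108)²/(2·590) ≈ 3.52×10⁻²⁶ kg.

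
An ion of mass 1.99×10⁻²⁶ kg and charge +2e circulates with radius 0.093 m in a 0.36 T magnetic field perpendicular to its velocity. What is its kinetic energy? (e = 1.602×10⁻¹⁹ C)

KE ≈ 2.9×10⁻¹⁵ J

v = |q|Br/m, then KE = ½mv² = (qBr)²/(2m).
v = (3.204×10⁻¹⁹)(0.36)(0.093)/1.99×10⁻²⁶ ≈ 5.390×10⁵ m/s.
KE = ½(1.99×10⁻²⁶)(5.390×10⁵)² ≈ 2.9×10⁻¹⁵ J.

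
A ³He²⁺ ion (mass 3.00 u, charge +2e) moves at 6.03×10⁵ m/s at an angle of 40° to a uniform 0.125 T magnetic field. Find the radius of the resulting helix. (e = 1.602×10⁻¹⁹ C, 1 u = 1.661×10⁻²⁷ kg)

v⊥ = v sinθ = 6.03×10⁵·sin40° ≈ 3.876×10⁵ m/s.
r = m v⊥/(|q|B) = (4.983×10⁻²⁷)(3.876×10⁵)/((3.204×10⁻¹⁹)(0.125)) ≈ 0.0482 m.

r ≈ 0.0482 m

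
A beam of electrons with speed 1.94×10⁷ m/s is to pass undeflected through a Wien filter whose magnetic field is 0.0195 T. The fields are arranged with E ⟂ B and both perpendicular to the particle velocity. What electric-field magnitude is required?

For straight-line motion qE = qvB, so E = vB.
E = 1.94×10⁷ × 0.0195 = 3.78×10⁵ V/m.

E = 3.78×10⁵ V/m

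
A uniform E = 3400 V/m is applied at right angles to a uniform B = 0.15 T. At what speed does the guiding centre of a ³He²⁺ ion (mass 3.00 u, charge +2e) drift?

The steady drift has the magnetic force balancing the electric force, so v_d = E/B.
v_d = 3400/0.15 = 2.3×10⁴ m/s.

v_d ≈ 2.3×10⁴ m/s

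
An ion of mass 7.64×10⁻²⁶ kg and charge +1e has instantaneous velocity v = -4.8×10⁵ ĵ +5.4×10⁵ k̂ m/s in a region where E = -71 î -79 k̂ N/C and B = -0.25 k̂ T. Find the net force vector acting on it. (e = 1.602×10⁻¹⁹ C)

F ≈ (1.92×10⁻¹⁴, 0, -1.27×10⁻¹⁷) N

v×B = (1.20×10⁵, 0, 0) N/C.
E + v×B = (1.20×10⁵, 0, -79.0) N/C.
F = q(E + v×B) = (1.602×10⁻¹⁹ C)·(1.20×10⁵, 0, -79.0) = (1.92×10⁻¹⁴, 0, -1.27×10⁻¹⁷) N.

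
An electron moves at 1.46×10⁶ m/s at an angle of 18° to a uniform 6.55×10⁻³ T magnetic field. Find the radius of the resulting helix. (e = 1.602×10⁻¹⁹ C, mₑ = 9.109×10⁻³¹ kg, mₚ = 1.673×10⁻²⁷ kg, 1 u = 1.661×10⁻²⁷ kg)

v⊥ = v sinθ = 1.46×10⁶·sin18° ≈ 4.512×10⁵ m/s.
r = m v⊥/(|q|B) = (9.109×10⁻³¹)(4.512×10⁵)/((1.602×10⁻¹⁹)(6.55×10⁻³)) ≈ 3.92×10⁻⁴ m.

r ≈ 3.92×10⁻⁴ m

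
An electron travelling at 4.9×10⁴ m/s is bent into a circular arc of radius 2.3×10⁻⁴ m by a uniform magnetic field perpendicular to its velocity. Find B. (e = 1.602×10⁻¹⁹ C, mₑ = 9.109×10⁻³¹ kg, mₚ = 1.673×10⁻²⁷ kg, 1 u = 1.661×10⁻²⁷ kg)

From |q|vB = mv²/r, B = mv/(|q|r).
B = (9.109×10⁻³¹)(4.9×10⁴)/((1.602×10⁻¹⁹)(2.3×10⁻⁴)) ≈ 1.2×10⁻³ T.

B ≈ 1.2×10⁻³ T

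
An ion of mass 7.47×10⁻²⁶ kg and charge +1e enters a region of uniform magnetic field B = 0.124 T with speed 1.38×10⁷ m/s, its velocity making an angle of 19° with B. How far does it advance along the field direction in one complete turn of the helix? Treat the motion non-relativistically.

v∥ = v cosθ = 1.38×10⁷·cos19° ≈ 1.305×10⁷ m/s.
T = 2πm/(|q|B) = 2π(7.47×10⁻²⁶)/((1.602×10⁻¹⁹)(0.124)) ≈ 2.363×10⁻⁵ s.
pitch = v∥ T = (1.305×10⁷)(2.363×10⁻⁵) ≈ 308 m.

p ≈ 308 m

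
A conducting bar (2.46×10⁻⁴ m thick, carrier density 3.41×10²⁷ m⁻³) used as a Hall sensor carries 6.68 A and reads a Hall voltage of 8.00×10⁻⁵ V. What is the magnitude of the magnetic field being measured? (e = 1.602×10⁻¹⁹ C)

From V_H = IB/(n e t), B = V_H n e t / I.
B = (8.00×10⁻⁵)(3.41×10²⁷)(1.602×10⁻¹⁹)(2.46×10⁻⁴)/6.68 ≈ 1.61 T.

B ≈ 1.61 T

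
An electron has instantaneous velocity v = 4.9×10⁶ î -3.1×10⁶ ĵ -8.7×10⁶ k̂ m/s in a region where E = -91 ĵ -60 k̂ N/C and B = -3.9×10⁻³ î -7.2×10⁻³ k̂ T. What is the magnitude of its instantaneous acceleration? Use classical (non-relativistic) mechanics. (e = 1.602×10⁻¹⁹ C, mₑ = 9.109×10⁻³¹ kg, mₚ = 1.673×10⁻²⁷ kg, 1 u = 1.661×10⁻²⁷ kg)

|a| ≈ 1.30×10¹⁶ m/s²

v×B = (2.23×10⁴, 6.92×10⁴, -1.21×10⁴) N/C.
E + v×B = (2.23×10⁴, 6.91×10⁴, -1.22×10⁴) N/C.
F = q(E + v×B) = (−1.602×10⁻¹⁹ C)·(2.23×10⁴, 6.91×10⁴, -1.22×10⁴) = (-3.58×10⁻¹⁵, -1.11×10⁻¹⁴, 1.95×10⁻¹⁵) N.
|a| = |F|/m = 1.180×10⁻¹⁴/9.109×10⁻³¹ ≈ 1.30×10¹⁶ m/s².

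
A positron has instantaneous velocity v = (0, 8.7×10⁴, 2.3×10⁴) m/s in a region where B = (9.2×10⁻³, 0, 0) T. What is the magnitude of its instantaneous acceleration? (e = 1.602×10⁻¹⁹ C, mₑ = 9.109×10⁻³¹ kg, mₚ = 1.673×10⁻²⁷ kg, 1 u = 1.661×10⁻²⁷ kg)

v×B = (0, 212, -800) N/C.
F = q v×B = (1.602×10⁻¹⁹ C)·(0, 212, -800) = (0, 3.39×10⁻¹⁷, -1.28×10⁻¹⁶) N.
|a| = |F|/m = 1.326×10⁻¹⁶/9.109×10⁻³¹ ≈ 1.46×10¹⁴ m/s².

|a| ≈ 1.46×10¹⁴ m/s²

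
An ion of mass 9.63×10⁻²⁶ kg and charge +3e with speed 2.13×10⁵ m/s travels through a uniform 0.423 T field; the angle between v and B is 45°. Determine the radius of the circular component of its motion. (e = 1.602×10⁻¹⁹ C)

v⊥ = v sinθ = 2.13×10⁵·sin45° ≈ 1.506×10⁵ m/s.
r = m v⊥/(|q|B) = (9.63×10⁻²⁶)(1.506×10⁵)/((4.806×10⁻¹⁹)(0.423)) ≈ 0.0713 m.

r ≈ 0.0713 m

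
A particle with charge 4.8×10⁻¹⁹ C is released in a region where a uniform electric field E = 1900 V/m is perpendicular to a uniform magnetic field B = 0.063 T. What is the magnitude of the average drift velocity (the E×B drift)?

v_d ≈ 3.0×10⁴ m/s

In crossed fields the guiding centre drifts at v_d = |E×B|/B² = E/B, independent of charge and mass.
v_d = 1900/0.063 = 3.0×10⁴ m/s.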